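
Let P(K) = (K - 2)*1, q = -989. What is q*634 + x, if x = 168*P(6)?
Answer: -626354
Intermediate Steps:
P(K) = -2 + K (P(K) = (-2 + K)*1 = -2 + K)
x = 672 (x = 168*(-2 + 6) = 168*4 = 672)
q*634 + x = -989*634 + 672 = -627026 + 672 = -626354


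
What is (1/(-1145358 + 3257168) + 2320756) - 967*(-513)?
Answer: 5948603426871/2111810 ≈ 2.8168e+6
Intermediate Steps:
(1/(-1145358 + 3257168) + 2320756) - 967*(-513) = (1/2111810 + 2320756) + 496071 = 4900995728361/2111810 + 496071 = 5948603426871/2111810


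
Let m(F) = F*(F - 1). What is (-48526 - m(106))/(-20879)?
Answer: 59656/20879 ≈ 2.8572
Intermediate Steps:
m(F) = F*(-1 + F)
(-48526 - m(106))/(-20879) = (-48526 - 106*(-1 + 106))/(-20879) = (-48526 - 106*105)*(-1/20879) = (-48526 - 1*11130)*(-1/20879) = (-48526 - 11130)*(-1/20879) = -59656*(-1/20879) = 59656/20879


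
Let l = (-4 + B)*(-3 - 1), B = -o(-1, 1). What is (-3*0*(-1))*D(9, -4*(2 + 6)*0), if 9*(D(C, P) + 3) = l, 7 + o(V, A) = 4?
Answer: 0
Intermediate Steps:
o(V, A) = -3 (o(V, A) = -7 + 4 = -3)
B = 3 (B = -1*(-3) = 3)
l = 4 (l = (-4 + 3)*(-3 - 1) = -1*(-4) = 4)
D(C, P) = -23/9 (D(C, P) = -3 + (⅑)*4 = -3 + 4/9 = -23/9)
(-3*0*(-1))*D(9, -4*(2 + 6)*0) = (-3*0*(-1))*(-23/9) = (0*(-1))*(-23/9) = 0*(-23/9) = 0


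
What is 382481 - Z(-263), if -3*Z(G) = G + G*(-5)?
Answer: 1148495/3 ≈ 3.8283e+5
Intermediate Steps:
Z(G) = 4*G/3 (Z(G) = -(G + G*(-5))/3 = -(G - 5*G)/3 = -(-4)*G/3 = 4*G/3)
382481 - Z(-263) = 382481 - 4*(-263)/3 = 382481 - 1*(-1052/3) = 382481 + 1052/3 = 1148495/3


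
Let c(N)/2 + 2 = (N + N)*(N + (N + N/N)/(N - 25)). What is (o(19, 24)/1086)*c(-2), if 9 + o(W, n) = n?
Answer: 790/4887 ≈ 0.16165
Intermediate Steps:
o(W, n) = -9 + n
c(N) = -4 + 4*N*(N + (1 + N)/(-25 + N)) (c(N) = -4 + 2*((N + N)*(N + (N + N/N)/(N - 25))) = -4 + 2*((2*N)*(N + (N + 1)/(-25 + N))) = -4 + 2*((2*N)*(N + (1 + N)/(-25 + N))) = -4 + 2*(2*N*(N + (1 + N)/(-25 + N))) = -4 + 4*N*(N + (1 + N)/(-25 + N)))
(o(19, 24)/1086)*c(-2) = ((-9 + 24)/1086)*(4*(25 + (-2)³ - 24*(-2)²)/(-25 - 2)) = (15*(1/1086))*(4*(25 - 8 - 24*4)/(-27)) = 5*(4*(-1/27)*(25 - 8 - 96))/362 = 5*(4*(-1/27)*(-79))/362 = (5/362)*(316/27) = 790/4887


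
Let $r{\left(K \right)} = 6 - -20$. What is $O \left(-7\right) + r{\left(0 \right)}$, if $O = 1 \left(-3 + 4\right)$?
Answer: $19$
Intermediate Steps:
$r{\left(K \right)} = 26$ ($r{\left(K \right)} = 6 + 20 = 26$)
$O = 1$ ($O = 1 \cdot 1 = 1$)
$O \left(-7\right) + r{\left(0 \right)} = 1 \left(-7\right) + 26 = -7 + 26 = 19$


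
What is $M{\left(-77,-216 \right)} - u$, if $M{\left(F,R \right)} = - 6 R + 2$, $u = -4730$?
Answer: $6028$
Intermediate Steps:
$M{\left(F,R \right)} = 2 - 6 R$
$M{\left(-77,-216 \right)} - u = \left(2 - -1296\right) - -4730 = \left(2 + 1296\right) + 4730 = 1298 + 4730 = 6028$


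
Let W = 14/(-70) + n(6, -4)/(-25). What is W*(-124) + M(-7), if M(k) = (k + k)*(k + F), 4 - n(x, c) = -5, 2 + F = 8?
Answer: 2086/25 ≈ 83.440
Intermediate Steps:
F = 6 (F = -2 + 8 = 6)
n(x, c) = 9 (n(x, c) = 4 - 1*(-5) = 4 + 5 = 9)
W = -14/25 (W = 14/(-70) + 9/(-25) = 14*(-1/70) + 9*(-1/25) = -⅕ - 9/25 = -14/25 ≈ -0.56000)
M(k) = 2*k*(6 + k) (M(k) = (k + k)*(k + 6) = (2*k)*(6 + k) = 2*k*(6 + k))
W*(-124) + M(-7) = -14/25*(-124) + 2*(-7)*(6 - 7) = 1736/25 + 2*(-7)*(-1) = 1736/25 + 14 = 2086/25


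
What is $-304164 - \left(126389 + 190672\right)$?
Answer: $-621225$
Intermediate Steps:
$-304164 - \left(126389 + 190672\right) = -304164 - 317061 = -621225$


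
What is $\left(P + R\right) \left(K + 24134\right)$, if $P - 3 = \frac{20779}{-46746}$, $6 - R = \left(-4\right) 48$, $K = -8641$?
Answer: $\frac{145249462331}{46746} \approx 3.1072 \cdot 10^{6}$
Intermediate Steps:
$R = 198$ ($R = 6 - \left(-4\right) 48 = 6 - -192 = 6 + 192 = 198$)
$P = \frac{119459}{46746}$ ($P = 3 + \frac{20779}{-46746} = 3 + 20779 \left(- \frac{1}{46746}\right) = 3 - \frac{20779}{46746} = \frac{119459}{46746} \approx 2.5555$)
$\left(P + R\right) \left(K + 24134\right) = \left(\frac{119459}{46746} + 198\right) \left(-8641 + 24134\right) = \frac{9375167}{46746} \cdot 15493 = \frac{145249462331}{46746}$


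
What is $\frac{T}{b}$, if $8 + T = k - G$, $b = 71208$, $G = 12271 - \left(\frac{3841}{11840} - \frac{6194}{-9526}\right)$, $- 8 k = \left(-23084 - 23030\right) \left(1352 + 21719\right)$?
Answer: $\frac{2499655498562681}{1338566085120} \approx 1867.4$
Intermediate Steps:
$k = \frac{531948047}{4}$ ($k = - \frac{\left(-23084 - 23030\right) \left(1352 + 21719\right)}{8} = - \frac{\left(-46114\right) 23071}{8} = \left(- \frac{1}{8}\right) \left(-1063896094\right) = \frac{531948047}{4} \approx 1.3299 \cdot 10^{8}$)
$G = \frac{691954829157}{56393920}$ ($G = 12271 - \left(3841 \cdot \frac{1}{11840} - - \frac{3097}{4763}\right) = 12271 - \left(\frac{3841}{11840} + \frac{3097}{4763}\right) = 12271 - \frac{54963163}{56393920} = \frac{691954829157}{56393920} \approx 12270.0$)
$T = \frac{7498966495688043}{56393920}$ ($T = -8 + \left(\frac{531948047}{4} - \frac{691954829157}{56393920}\right) = -8 + \frac{7498966946839403}{56393920} = \frac{7498966495688043}{56393920} \approx 1.3297 \cdot 10^{8}$)
$\frac{T}{b} = \frac{7498966495688043}{56393920 \cdot 71208} = \frac{7498966495688043}{56393920} \cdot \frac{1}{71208} = \frac{2499655498562681}{1338566085120}$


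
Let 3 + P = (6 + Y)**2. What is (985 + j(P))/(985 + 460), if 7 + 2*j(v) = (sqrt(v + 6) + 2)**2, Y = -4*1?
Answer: 987/1445 + 2*sqrt(7)/1445 ≈ 0.68671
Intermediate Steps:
Y = -4
P = 1 (P = -3 + (6 - 4)**2 = -3 + 2**2 = -3 + 4 = 1)
j(v) = -7/2 + (2 + sqrt(6 + v))**2/2 (j(v) = -7/2 + (sqrt(v + 6) + 2)**2/2 = -7/2 + (sqrt(6 + v) + 2)**2/2 = -7/2 + (2 + sqrt(6 + v))**2/2)
(985 + j(P))/(985 + 460) = (985 + (-7/2 + (2 + sqrt(6 + 1))**2/2))/(985 + 460) = (985 + (-7/2 + (2 + sqrt(7))**2/2))/1445 = (1963/2 + (2 + sqrt(7))**2/2)*(1/1445) = 1963/2890 + (2 + sqrt(7))**2/2890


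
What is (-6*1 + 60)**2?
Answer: 2916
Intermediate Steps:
(-6*1 + 60)**2 = (-6 + 60)**2 = 54**2 = 2916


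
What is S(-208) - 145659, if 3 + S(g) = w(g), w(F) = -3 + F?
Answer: -145873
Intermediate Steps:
S(g) = -6 + g (S(g) = -3 + (-3 + g) = -6 + g)
S(-208) - 145659 = (-6 - 208) - 145659 = -214 - 145659 = -145873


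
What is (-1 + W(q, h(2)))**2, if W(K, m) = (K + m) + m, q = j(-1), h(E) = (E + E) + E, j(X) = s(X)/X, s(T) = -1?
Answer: 144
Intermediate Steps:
j(X) = -1/X
h(E) = 3*E (h(E) = 2*E + E = 3*E)
q = 1 (q = -1/(-1) = -1*(-1) = 1)
W(K, m) = K + 2*m
(-1 + W(q, h(2)))**2 = (-1 + (1 + 2*(3*2)))**2 = (-1 + (1 + 2*6))**2 = (-1 + (1 + 12))**2 = (-1 + 13)**2 = 12**2 = 144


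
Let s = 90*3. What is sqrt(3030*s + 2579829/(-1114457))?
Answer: sqrt(1016089109498479047)/1114457 ≈ 904.49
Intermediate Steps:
s = 270
sqrt(3030*s + 2579829/(-1114457)) = sqrt(3030*270 + 2579829/(-1114457)) = sqrt(818100 + 2579829*(-1/1114457)) = sqrt(818100 - 2579829/1114457) = sqrt(911734691871/1114457) = sqrt(1016089109498479047)/1114457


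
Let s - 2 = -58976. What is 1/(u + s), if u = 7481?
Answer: -1/51493 ≈ -1.9420e-5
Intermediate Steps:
s = -58974 (s = 2 - 58976 = -58974)
1/(u + s) = 1/(7481 - 58974) = 1/(-51493) = -1/51493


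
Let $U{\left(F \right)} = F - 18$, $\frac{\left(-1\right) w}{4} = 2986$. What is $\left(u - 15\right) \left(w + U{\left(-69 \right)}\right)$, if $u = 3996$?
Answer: $-47895411$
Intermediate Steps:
$w = -11944$ ($w = \left(-4\right) 2986 = -11944$)
$U{\left(F \right)} = -18 + F$ ($U{\left(F \right)} = F - 18 = -18 + F$)
$\left(u - 15\right) \left(w + U{\left(-69 \right)}\right) = \left(3996 - 15\right) \left(-11944 - 87\right) = 3981 \left(-11944 - 87\right) = 3981 \left(-12031\right) = -47895411$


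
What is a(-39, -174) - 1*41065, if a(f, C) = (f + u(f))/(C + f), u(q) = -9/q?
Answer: -37902827/923 ≈ -41065.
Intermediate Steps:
a(f, C) = (f - 9/f)/(C + f)
a(-39, -174) - 1*41065 = (-9 + (-39)²)/((-39)*(-174 - 39)) - 1*41065 = -1/39*(-9 + 1521)/(-213) - 41065 = -1/39*(-1/213)*1512 - 41065 = 168/923 - 41065 = -37902827/923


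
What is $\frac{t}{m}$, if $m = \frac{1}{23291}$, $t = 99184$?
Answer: $2310094544$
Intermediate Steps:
$m = \frac{1}{23291} \approx 4.2935 \cdot 10^{-5}$
$\frac{t}{m} = 99184 \frac{1}{\frac{1}{23291}} = 99184 \cdot 23291 = 2310094544$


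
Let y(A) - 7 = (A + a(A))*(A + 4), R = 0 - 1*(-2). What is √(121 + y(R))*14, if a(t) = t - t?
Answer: 28*√35 ≈ 165.65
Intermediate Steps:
a(t) = 0
R = 2 (R = 0 + 2 = 2)
y(A) = 7 + A*(4 + A) (y(A) = 7 + (A + 0)*(A + 4) = 7 + A*(4 + A))
√(121 + y(R))*14 = √(121 + (7 + 2² + 4*2))*14 = √(121 + (7 + 4 + 8))*14 = √(121 + 19)*14 = √140*14 = (2*√35)*14 = 28*√35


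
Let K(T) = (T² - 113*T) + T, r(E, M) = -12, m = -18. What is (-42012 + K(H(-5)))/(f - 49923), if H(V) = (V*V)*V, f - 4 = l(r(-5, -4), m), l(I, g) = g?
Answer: 12387/49937 ≈ 0.24805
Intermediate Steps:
f = -14 (f = 4 - 18 = -14)
H(V) = V³ (H(V) = V²*V = V³)
K(T) = T² - 112*T
(-42012 + K(H(-5)))/(f - 49923) = (-42012 + (-5)³*(-112 + (-5)³))/(-14 - 49923) = (-42012 - 125*(-112 - 125))/(-49937) = (-42012 - 125*(-237))*(-1/49937) = (-42012 + 29625)*(-1/49937) = -12387*(-1/49937) = 12387/49937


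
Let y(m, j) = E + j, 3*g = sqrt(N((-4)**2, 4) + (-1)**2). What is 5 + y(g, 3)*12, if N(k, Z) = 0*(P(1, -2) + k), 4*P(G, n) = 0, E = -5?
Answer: -19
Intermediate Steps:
P(G, n) = 0 (P(G, n) = (1/4)*0 = 0)
N(k, Z) = 0 (N(k, Z) = 0*(0 + k) = 0*k = 0)
g = 1/3 (g = sqrt(0 + (-1)**2)/3 = sqrt(0 + 1)/3 = sqrt(1)/3 = (1/3)*1 = 1/3 ≈ 0.33333)
y(m, j) = -5 + j
5 + y(g, 3)*12 = 5 + (-5 + 3)*12 = 5 - 2*12 = 5 - 24 = -19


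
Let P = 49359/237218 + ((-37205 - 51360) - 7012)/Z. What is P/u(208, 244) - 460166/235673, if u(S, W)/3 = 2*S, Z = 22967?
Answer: -61449006819453067/31419997769311424 ≈ -1.9557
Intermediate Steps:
u(S, W) = 6*S (u(S, W) = 3*(2*S) = 6*S)
P = -1266997449/320481518 (P = 49359/237218 + ((-37205 - 51360) - 7012)/22967 = 49359*(1/237218) + (-88565 - 7012)*(1/22967) = 49359/237218 - 95577*1/22967 = 49359/237218 - 95577/22967 = -1266997449/320481518 ≈ -3.9534)
P/u(208, 244) - 460166/235673 = -1266997449/(320481518*(6*208)) - 460166/235673 = -1266997449/320481518/1248 - 460166*1/235673 = -1266997449/320481518*1/1248 - 460166/235673 = -422332483/133320311488 - 460166/235673 = -61449006819453067/31419997769311424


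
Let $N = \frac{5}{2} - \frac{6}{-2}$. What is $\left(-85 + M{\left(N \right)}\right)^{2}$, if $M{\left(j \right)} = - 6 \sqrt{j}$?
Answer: $7423 + 510 \sqrt{22} \approx 9815.1$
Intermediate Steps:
$N = \frac{11}{2}$ ($N = 5 \cdot \frac{1}{2} - -3 = \frac{5}{2} + 3 = \frac{11}{2} \approx 5.5$)
$\left(-85 + M{\left(N \right)}\right)^{2} = \left(-85 - 6 \sqrt{\frac{11}{2}}\right)^{2} = \left(-85 - 6 \frac{\sqrt{22}}{2}\right)^{2} = \left(-85 - 3 \sqrt{22}\right)^{2}$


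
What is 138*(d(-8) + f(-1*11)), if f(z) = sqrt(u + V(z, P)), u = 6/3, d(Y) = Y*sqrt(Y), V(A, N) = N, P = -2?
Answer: -2208*I*sqrt(2) ≈ -3122.6*I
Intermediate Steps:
d(Y) = Y**(3/2)
u = 2 (u = 6*(1/3) = 2)
f(z) = 0 (f(z) = sqrt(2 - 2) = sqrt(0) = 0)
138*(d(-8) + f(-1*11)) = 138*((-8)**(3/2) + 0) = 138*(-16*I*sqrt(2) + 0) = 138*(-16*I*sqrt(2)) = -2208*I*sqrt(2)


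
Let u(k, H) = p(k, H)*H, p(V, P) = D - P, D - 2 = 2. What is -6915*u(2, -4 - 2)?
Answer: 414900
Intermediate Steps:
D = 4 (D = 2 + 2 = 4)
p(V, P) = 4 - P
u(k, H) = H*(4 - H) (u(k, H) = (4 - H)*H = H*(4 - H))
-6915*u(2, -4 - 2) = -6915*(-4 - 2)*(4 - (-4 - 2)) = -(-41490)*(4 - 1*(-6)) = -(-41490)*(4 + 6) = -(-41490)*10 = -6915*(-60) = 414900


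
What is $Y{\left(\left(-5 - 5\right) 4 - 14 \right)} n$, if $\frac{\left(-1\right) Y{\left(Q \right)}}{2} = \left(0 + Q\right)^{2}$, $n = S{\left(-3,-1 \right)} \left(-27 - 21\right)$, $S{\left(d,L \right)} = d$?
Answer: $-839808$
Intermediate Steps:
$n = 144$ ($n = - 3 \left(-27 - 21\right) = \left(-3\right) \left(-48\right) = 144$)
$Y{\left(Q \right)} = - 2 Q^{2}$ ($Y{\left(Q \right)} = - 2 \left(0 + Q\right)^{2} = - 2 Q^{2}$)
$Y{\left(\left(-5 - 5\right) 4 - 14 \right)} n = - 2 \left(\left(-5 - 5\right) 4 - 14\right)^{2} \cdot 144 = - 2 \left(\left(-10\right) 4 - 14\right)^{2} \cdot 144 = - 2 \left(-40 - 14\right)^{2} \cdot 144 = - 2 \left(-54\right)^{2} \cdot 144 = \left(-2\right) 2916 \cdot 144 = \left(-5832\right) 144 = -839808$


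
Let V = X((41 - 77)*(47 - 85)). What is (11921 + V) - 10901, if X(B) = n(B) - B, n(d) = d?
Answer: 1020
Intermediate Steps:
X(B) = 0 (X(B) = B - B = 0)
V = 0
(11921 + V) - 10901 = (11921 + 0) - 10901 = 11921 - 10901 = 1020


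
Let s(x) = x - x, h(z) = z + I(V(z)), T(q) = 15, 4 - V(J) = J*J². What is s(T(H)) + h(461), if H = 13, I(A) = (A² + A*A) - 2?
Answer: 19197094932239117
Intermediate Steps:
V(J) = 4 - J³ (V(J) = 4 - J*J² = 4 - J³)
I(A) = -2 + 2*A² (I(A) = (A² + A²) - 2 = 2*A² - 2 = -2 + 2*A²)
h(z) = -2 + z + 2*(4 - z³)² (h(z) = z + (-2 + 2*(4 - z³)²) = -2 + z + 2*(4 - z³)²)
s(x) = 0
s(T(H)) + h(461) = 0 + (-2 + 461 + 2*(-4 + 461³)²) = 0 + (-2 + 461 + 2*(-4 + 97972181)²) = 0 + (-2 + 461 + 2*97972177²) = 0 + (-2 + 461 + 2*9598547466119329) = 0 + (-2 + 461 + 19197094932238658) = 0 + 19197094932239117 = 19197094932239117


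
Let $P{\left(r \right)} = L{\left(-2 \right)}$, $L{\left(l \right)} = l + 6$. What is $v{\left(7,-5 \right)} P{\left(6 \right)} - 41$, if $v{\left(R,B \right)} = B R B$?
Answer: $659$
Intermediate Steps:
$L{\left(l \right)} = 6 + l$
$v{\left(R,B \right)} = R B^{2}$ ($v{\left(R,B \right)} = B B R = R B^{2}$)
$P{\left(r \right)} = 4$ ($P{\left(r \right)} = 6 - 2 = 4$)
$v{\left(7,-5 \right)} P{\left(6 \right)} - 41 = 7 \left(-5\right)^{2} \cdot 4 - 41 = 7 \cdot 25 \cdot 4 - 41 = 175 \cdot 4 - 41 = 700 - 41 = 659$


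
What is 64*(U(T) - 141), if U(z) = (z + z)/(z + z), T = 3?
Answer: -8960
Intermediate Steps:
U(z) = 1 (U(z) = (2*z)/((2*z)) = (2*z)*(1/(2*z)) = 1)
64*(U(T) - 141) = 64*(1 - 141) = 64*(-140) = -8960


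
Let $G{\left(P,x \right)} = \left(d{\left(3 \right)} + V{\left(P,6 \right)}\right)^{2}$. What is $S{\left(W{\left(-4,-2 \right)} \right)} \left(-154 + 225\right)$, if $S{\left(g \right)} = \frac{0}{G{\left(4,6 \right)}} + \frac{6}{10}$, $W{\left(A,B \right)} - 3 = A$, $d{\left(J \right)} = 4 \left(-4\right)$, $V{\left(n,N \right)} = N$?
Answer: $\frac{213}{5} \approx 42.6$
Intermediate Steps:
$d{\left(J \right)} = -16$
$W{\left(A,B \right)} = 3 + A$
$G{\left(P,x \right)} = 100$ ($G{\left(P,x \right)} = \left(-16 + 6\right)^{2} = \left(-10\right)^{2} = 100$)
$S{\left(g \right)} = \frac{3}{5}$ ($S{\left(g \right)} = \frac{0}{100} + \frac{6}{10} = 0 \cdot \frac{1}{100} + 6 \cdot \frac{1}{10} = 0 + \frac{3}{5} = \frac{3}{5}$)
$S{\left(W{\left(-4,-2 \right)} \right)} \left(-154 + 225\right) = \frac{3 \left(-154 + 225\right)}{5} = \frac{3}{5} \cdot 71 = \frac{213}{5}$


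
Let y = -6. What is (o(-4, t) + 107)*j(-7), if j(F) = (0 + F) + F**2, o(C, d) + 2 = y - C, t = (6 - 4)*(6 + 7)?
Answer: 4326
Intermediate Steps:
t = 26 (t = 2*13 = 26)
o(C, d) = -8 - C (o(C, d) = -2 + (-6 - C) = -8 - C)
j(F) = F + F**2
(o(-4, t) + 107)*j(-7) = ((-8 - 1*(-4)) + 107)*(-7*(1 - 7)) = ((-8 + 4) + 107)*(-7*(-6)) = (-4 + 107)*42 = 103*42 = 4326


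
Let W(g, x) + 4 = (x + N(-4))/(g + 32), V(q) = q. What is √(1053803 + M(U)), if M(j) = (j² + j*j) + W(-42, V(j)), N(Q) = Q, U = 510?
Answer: √39348710/5 ≈ 1254.6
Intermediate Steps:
W(g, x) = -4 + (-4 + x)/(32 + g) (W(g, x) = -4 + (x - 4)/(g + 32) = -4 + (-4 + x)/(32 + g))
M(j) = -18/5 + 2*j² - j/10 (M(j) = (j² + j*j) + (-132 + j - 4*(-42))/(32 - 42) = (j² + j²) + (-132 + j + 168)/(-10) = 2*j² - (36 + j)/10 = 2*j² + (-18/5 - j/10) = -18/5 + 2*j² - j/10)
√(1053803 + M(U)) = √(1053803 + (-18/5 + 2*510² - ⅒*510)) = √(1053803 + (-18/5 + 2*260100 - 51)) = √(1053803 + (-18/5 + 520200 - 51)) = √(1053803 + 2600727/5) = √(7869742/5) = √39348710/5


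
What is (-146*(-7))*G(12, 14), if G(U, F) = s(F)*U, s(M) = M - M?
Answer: 0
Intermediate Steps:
s(M) = 0
G(U, F) = 0 (G(U, F) = 0*U = 0)
(-146*(-7))*G(12, 14) = -146*(-7)*0 = 1022*0 = 0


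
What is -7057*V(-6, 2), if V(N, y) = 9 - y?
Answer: -49399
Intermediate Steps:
-7057*V(-6, 2) = -7057*(9 - 1*2) = -7057*(9 - 2) = -7057*7 = -49399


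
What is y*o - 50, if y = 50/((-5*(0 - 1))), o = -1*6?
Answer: -110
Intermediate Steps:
o = -6
y = 10 (y = 50/((-5*(-1))) = 50/5 = 50*(1/5) = 10)
y*o - 50 = 10*(-6) - 50 = -60 - 50 = -110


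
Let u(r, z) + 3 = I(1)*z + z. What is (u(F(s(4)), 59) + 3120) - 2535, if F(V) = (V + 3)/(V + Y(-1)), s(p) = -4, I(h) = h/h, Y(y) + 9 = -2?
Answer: 700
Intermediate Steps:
Y(y) = -11 (Y(y) = -9 - 2 = -11)
I(h) = 1
F(V) = (3 + V)/(-11 + V) (F(V) = (V + 3)/(V - 11) = (3 + V)/(-11 + V))
u(r, z) = -3 + 2*z (u(r, z) = -3 + (1*z + z) = -3 + (z + z) = -3 + 2*z)
(u(F(s(4)), 59) + 3120) - 2535 = ((-3 + 2*59) + 3120) - 2535 = ((-3 + 118) + 3120) - 2535 = (115 + 3120) - 2535 = 3235 - 2535 = 700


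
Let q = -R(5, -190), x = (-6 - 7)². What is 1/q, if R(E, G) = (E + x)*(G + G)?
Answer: 1/66120 ≈ 1.5124e-5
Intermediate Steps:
x = 169 (x = (-13)² = 169)
R(E, G) = 2*G*(169 + E) (R(E, G) = (E + 169)*(G + G) = (169 + E)*(2*G) = 2*G*(169 + E))
q = 66120 (q = -2*(-190)*(169 + 5) = -2*(-190)*174 = -1*(-66120) = 66120)
1/q = 1/66120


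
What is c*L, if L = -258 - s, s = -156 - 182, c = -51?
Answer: -4080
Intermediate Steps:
s = -338
L = 80 (L = -258 - 1*(-338) = -258 + 338 = 80)
c*L = -51*80 = -4080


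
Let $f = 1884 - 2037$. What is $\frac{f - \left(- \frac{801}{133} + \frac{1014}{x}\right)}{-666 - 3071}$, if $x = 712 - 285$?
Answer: $\frac{1211694}{30318281} \approx 0.039966$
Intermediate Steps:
$x = 427$
$f = -153$
$\frac{f - \left(- \frac{801}{133} + \frac{1014}{x}\right)}{-666 - 3071} = \frac{-153 - \left(- \frac{801}{133} + \frac{1014}{427}\right)}{-666 - 3071} = \frac{-153 - - \frac{29595}{8113}}{-3737} = \left(-153 + \left(\frac{801}{133} - \frac{1014}{427}\right)\right) \left(- \frac{1}{3737}\right) = \left(-153 + \frac{29595}{8113}\right) \left(- \frac{1}{3737}\right) = \left(- \frac{1211694}{8113}\right) \left(- \frac{1}{3737}\right) = \frac{1211694}{30318281}$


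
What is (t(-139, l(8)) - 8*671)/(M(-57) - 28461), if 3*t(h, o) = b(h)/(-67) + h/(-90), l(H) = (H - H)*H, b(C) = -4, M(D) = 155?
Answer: 97097447/512055540 ≈ 0.18962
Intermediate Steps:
l(H) = 0 (l(H) = 0*H = 0)
t(h, o) = 4/201 - h/270 (t(h, o) = (-4/(-67) + h/(-90))/3 = (-4*(-1/67) + h*(-1/90))/3 = (4/67 - h/90)/3 = 4/201 - h/270)
(t(-139, l(8)) - 8*671)/(M(-57) - 28461) = ((4/201 - 1/270*(-139)) - 8*671)/(155 - 28461) = ((4/201 + 139/270) - 5368)/(-28306) = (9673/18090 - 5368)*(-1/28306) = -97097447/18090*(-1/28306) = 97097447/512055540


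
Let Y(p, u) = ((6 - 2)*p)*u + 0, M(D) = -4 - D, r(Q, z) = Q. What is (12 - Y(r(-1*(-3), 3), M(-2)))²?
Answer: 1296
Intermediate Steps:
Y(p, u) = 4*p*u (Y(p, u) = (4*p)*u + 0 = 4*p*u + 0 = 4*p*u)
(12 - Y(r(-1*(-3), 3), M(-2)))² = (12 - 4*(-1*(-3))*(-4 - 1*(-2)))² = (12 - 4*3*(-4 + 2))² = (12 - 4*3*(-2))² = (12 - 1*(-24))² = (12 + 24)² = 36² = 1296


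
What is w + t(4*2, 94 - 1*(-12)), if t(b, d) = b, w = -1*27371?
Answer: -27363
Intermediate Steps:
w = -27371
w + t(4*2, 94 - 1*(-12)) = -27371 + 4*2 = -27371 + 8 = -27363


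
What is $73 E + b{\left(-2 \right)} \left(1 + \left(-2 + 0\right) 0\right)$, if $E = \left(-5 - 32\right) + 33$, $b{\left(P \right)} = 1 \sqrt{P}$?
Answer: $-292 + i \sqrt{2} \approx -292.0 + 1.4142 i$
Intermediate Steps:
$b{\left(P \right)} = \sqrt{P}$
$E = -4$ ($E = -37 + 33 = -4$)
$73 E + b{\left(-2 \right)} \left(1 + \left(-2 + 0\right) 0\right) = 73 \left(-4\right) + \sqrt{-2} \left(1 + \left(-2 + 0\right) 0\right) = -292 + i \sqrt{2} \left(1 - 0\right) = -292 + i \sqrt{2} \left(1 + 0\right) = -292 + i \sqrt{2} \cdot 1 = -292 + i \sqrt{2}$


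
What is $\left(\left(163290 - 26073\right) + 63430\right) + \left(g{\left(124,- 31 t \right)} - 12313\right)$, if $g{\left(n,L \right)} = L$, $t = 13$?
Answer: $187931$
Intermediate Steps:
$\left(\left(163290 - 26073\right) + 63430\right) + \left(g{\left(124,- 31 t \right)} - 12313\right) = \left(\left(163290 - 26073\right) + 63430\right) - 12716 = \left(137217 + 63430\right) - 12716 = 200647 - 12716 = 187931$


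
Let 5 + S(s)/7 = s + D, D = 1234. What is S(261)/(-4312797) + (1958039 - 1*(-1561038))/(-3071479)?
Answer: -15209100254339/13246665416763 ≈ -1.1481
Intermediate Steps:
S(s) = 8603 + 7*s (S(s) = -35 + 7*(s + 1234) = -35 + 7*(1234 + s) = -35 + (8638 + 7*s) = 8603 + 7*s)
S(261)/(-4312797) + (1958039 - 1*(-1561038))/(-3071479) = (8603 + 7*261)/(-4312797) + (1958039 - 1*(-1561038))/(-3071479) = (8603 + 1827)*(-1/4312797) + (1958039 + 1561038)*(-1/3071479) = 10430*(-1/4312797) + 3519077*(-1/3071479) = -10430/4312797 - 3519077/3071479 = -15209100254339/13246665416763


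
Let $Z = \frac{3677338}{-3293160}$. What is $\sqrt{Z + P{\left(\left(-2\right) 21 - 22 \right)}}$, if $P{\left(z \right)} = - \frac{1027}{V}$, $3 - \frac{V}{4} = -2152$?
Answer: $\frac{i \sqrt{155599691543926890}}{354837990} \approx 1.1117 i$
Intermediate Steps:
$V = 8620$ ($V = 12 - -8608 = 12 + 8608 = 8620$)
$Z = - \frac{1838669}{1646580}$ ($Z = 3677338 \left(- \frac{1}{3293160}\right) = - \frac{1838669}{1646580} \approx -1.1167$)
$P{\left(z \right)} = - \frac{1027}{8620}$
$\sqrt{Z + P{\left(\left(-2\right) 21 - 22 \right)}} = \sqrt{- \frac{1838669}{1646580} - \frac{1027}{8620}} = \sqrt{- \frac{438509111}{354837990}} = \frac{i \sqrt{155599691543926890}}{354837990}$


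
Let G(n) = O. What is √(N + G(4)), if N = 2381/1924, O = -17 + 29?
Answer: √12250589/962 ≈ 3.6383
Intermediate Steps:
O = 12
G(n) = 12
N = 2381/1924 (N = 2381*(1/1924) = 2381/1924 ≈ 1.2375)
√(N + G(4)) = √(2381/1924 + 12) = √(25469/1924) = √12250589/962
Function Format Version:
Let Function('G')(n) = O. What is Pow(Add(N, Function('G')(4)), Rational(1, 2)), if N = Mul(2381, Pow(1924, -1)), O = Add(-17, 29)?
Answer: Mul(Rational(1, 962), Pow(12250589, Rational(1, 2))) ≈ 3.6383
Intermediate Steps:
O = 12
Function('G')(n) = 12
N = Rational(2381, 1924) (N = Mul(2381, Rational(1, 1924)) = Rational(2381, 1924) ≈ 1.2375)
Pow(Add(N, Function('G')(4)), Rational(1, 2)) = Pow(Add(Rational(2381, 1924), 12), Rational(1, 2)) = Pow(Rational(25469, 1924), Rational(1, 2)) = Mul(Rational(1, 962), Pow(12250589, Rational(1, 2)))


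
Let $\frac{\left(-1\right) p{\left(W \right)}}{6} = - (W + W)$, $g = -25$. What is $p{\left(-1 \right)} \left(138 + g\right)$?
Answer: $-1356$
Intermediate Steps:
$p{\left(W \right)} = 12 W$ ($p{\left(W \right)} = - 6 \left(- (W + W)\right) = - 6 \left(- 2 W\right) = 12 W$)
$p{\left(-1 \right)} \left(138 + g\right) = 12 \left(-1\right) \left(138 - 25\right) = \left(-12\right) 113 = -1356$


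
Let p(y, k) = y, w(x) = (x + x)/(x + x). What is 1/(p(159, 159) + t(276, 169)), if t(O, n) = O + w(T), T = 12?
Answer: 1/436 ≈ 0.0022936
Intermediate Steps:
w(x) = 1 (w(x) = (2*x)/((2*x)) = (2*x)*(1/(2*x)) = 1)
t(O, n) = 1 + O (t(O, n) = O + 1 = 1 + O)
1/(p(159, 159) + t(276, 169)) = 1/(159 + (1 + 276)) = 1/(159 + 277) = 1/436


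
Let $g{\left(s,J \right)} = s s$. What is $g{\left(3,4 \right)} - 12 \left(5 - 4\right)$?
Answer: $-3$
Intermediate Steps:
$g{\left(s,J \right)} = s^{2}$
$g{\left(3,4 \right)} - 12 \left(5 - 4\right) = 3^{2} - 12 \left(5 - 4\right) = 9 - 12 \left(5 - 4\right) = 9 - 12 = -3$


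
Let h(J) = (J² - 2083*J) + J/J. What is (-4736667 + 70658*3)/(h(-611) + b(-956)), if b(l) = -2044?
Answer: -1508231/547997 ≈ -2.7523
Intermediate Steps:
h(J) = 1 + J² - 2083*J (h(J) = (J² - 2083*J) + 1 = 1 + J² - 2083*J)
(-4736667 + 70658*3)/(h(-611) + b(-956)) = (-4736667 + 70658*3)/((1 + (-611)² - 2083*(-611)) - 2044) = (-4736667 + 211974)/((1 + 373321 + 1272713) - 2044) = -4524693/(1646035 - 2044) = -4524693/1643991 = -4524693*1/1643991 = -1508231/547997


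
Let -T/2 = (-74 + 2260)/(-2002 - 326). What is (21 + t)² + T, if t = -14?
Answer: 29611/582 ≈ 50.878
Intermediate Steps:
T = 1093/582 (T = -2*(-74 + 2260)/(-2002 - 326) = -4372/(-2328) = -4372*(-1)/2328 = -2*(-1093/1164) = 1093/582 ≈ 1.8780)
(21 + t)² + T = (21 - 14)² + 1093/582 = 7² + 1093/582 = 49 + 1093/582 = 29611/582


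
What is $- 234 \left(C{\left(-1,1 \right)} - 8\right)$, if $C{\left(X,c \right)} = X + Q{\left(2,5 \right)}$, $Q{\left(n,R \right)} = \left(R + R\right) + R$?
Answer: $-1404$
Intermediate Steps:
$Q{\left(n,R \right)} = 3 R$ ($Q{\left(n,R \right)} = 2 R + R = 3 R$)
$C{\left(X,c \right)} = 15 + X$ ($C{\left(X,c \right)} = X + 3 \cdot 5 = X + 15 = 15 + X$)
$- 234 \left(C{\left(-1,1 \right)} - 8\right) = - 234 \left(\left(15 - 1\right) - 8\right) = - 234 \left(14 - 8\right) = \left(-234\right) 6 = -1404$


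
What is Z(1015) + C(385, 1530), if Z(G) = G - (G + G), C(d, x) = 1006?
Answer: -9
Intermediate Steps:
Z(G) = -G (Z(G) = G - 2*G = -G)
Z(1015) + C(385, 1530) = -1*1015 + 1006 = -1015 + 1006 = -9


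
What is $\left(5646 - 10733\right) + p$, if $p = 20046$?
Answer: $14959$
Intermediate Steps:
$\left(5646 - 10733\right) + p = \left(5646 - 10733\right) + 20046 = -5087 + 20046 = 14959$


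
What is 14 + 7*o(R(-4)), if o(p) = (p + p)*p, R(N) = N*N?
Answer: 3598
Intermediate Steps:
R(N) = N²
o(p) = 2*p² (o(p) = (2*p)*p = 2*p²)
14 + 7*o(R(-4)) = 14 + 7*(2*((-4)²)²) = 14 + 7*(2*16²) = 14 + 7*(2*256) = 14 + 7*512 = 14 + 3584 = 3598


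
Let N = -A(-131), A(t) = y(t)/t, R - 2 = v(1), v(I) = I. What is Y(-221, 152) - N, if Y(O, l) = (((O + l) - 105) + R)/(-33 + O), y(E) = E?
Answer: 425/254 ≈ 1.6732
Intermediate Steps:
R = 3 (R = 2 + 1 = 3)
A(t) = 1 (A(t) = t/t = 1)
N = -1 (N = -1*1 = -1)
Y(O, l) = (-102 + O + l)/(-33 + O) (Y(O, l) = (((O + l) - 105) + 3)/(-33 + O) = ((-105 + O + l) + 3)/(-33 + O) = (-102 + O + l)/(-33 + O))
Y(-221, 152) - N = (-102 - 221 + 152)/(-33 - 221) - 1*(-1) = -171/(-254) + 1 = -1/254*(-171) + 1 = 171/254 + 1 = 425/254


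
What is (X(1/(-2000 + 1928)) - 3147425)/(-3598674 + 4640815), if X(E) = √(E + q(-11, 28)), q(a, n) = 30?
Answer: -3147425/1042141 + √4318/12505692 ≈ -3.0201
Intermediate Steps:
X(E) = √(30 + E) (X(E) = √(E + 30) = √(30 + E))
(X(1/(-2000 + 1928)) - 3147425)/(-3598674 + 4640815) = (√(30 + 1/(-2000 + 1928)) - 3147425)/(-3598674 + 4640815) = (√(30 + 1/(-72)) - 3147425)/1042141 = (√(30 - 1/72) - 3147425)*(1/1042141) = (√(2159/72) - 3147425)*(1/1042141) = (√4318/12 - 3147425)*(1/1042141) = (-3147425 + √4318/12)*(1/1042141) = -3147425/1042141 + √4318/12505692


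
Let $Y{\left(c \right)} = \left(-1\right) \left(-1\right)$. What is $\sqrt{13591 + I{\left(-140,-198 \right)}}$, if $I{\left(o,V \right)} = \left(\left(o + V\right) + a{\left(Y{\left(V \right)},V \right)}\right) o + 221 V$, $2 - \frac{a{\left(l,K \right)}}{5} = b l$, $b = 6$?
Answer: $3 \sqrt{2217} \approx 141.26$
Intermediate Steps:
$Y{\left(c \right)} = 1$
$a{\left(l,K \right)} = 10 - 30 l$ ($a{\left(l,K \right)} = 10 - 5 \cdot 6 l = 10 - 30 l$)
$I{\left(o,V \right)} = 221 V + o \left(-20 + V + o\right)$ ($I{\left(o,V \right)} = \left(\left(o + V\right) + \left(10 - 30\right)\right) o + 221 V = \left(\left(V + o\right) + \left(10 - 30\right)\right) o + 221 V = \left(\left(V + o\right) - 20\right) o + 221 V = \left(-20 + V + o\right) o + 221 V = o \left(-20 + V + o\right) + 221 V = 221 V + o \left(-20 + V + o\right)$)
$\sqrt{13591 + I{\left(-140,-198 \right)}} = \sqrt{13591 + \left(\left(-140\right)^{2} - -2800 + 221 \left(-198\right) - -27720\right)} = \sqrt{13591 + \left(19600 + 2800 - 43758 + 27720\right)} = \sqrt{13591 + 6362} = \sqrt{19953} = 3 \sqrt{2217}$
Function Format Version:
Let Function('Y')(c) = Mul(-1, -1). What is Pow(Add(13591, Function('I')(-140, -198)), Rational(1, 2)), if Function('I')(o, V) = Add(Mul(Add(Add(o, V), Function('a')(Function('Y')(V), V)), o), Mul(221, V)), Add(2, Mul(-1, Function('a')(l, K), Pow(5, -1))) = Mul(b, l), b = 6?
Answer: Mul(3, Pow(2217, Rational(1, 2))) ≈ 141.26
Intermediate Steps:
Function('Y')(c) = 1
Function('a')(l, K) = Add(10, Mul(-30, l)) (Function('a')(l, K) = Add(10, Mul(-5, Mul(6, l))) = Add(10, Mul(-30, l)))
Function('I')(o, V) = Add(Mul(221, V), Mul(o, Add(-20, V, o))) (Function('I')(o, V) = Add(Mul(Add(Add(o, V), Add(10, Mul(-30, 1))), o), Mul(221, V)) = Add(Mul(Add(Add(V, o), Add(10, -30)), o), Mul(221, V)) = Add(Mul(Add(Add(V, o), -20), o), Mul(221, V)) = Add(Mul(Add(-20, V, o), o), Mul(221, V)) = Add(Mul(o, Add(-20, V, o)), Mul(221, V)) = Add(Mul(221, V), Mul(o, Add(-20, V, o))))
Pow(Add(13591, Function('I')(-140, -198)), Rational(1, 2)) = Pow(Add(13591, Add(Pow(-140, 2), Mul(-20, -140), Mul(221, -198), Mul(-198, -140))), Rational(1, 2)) = Pow(Add(13591, Add(19600, 2800, -43758, 27720)), Rational(1, 2)) = Pow(Add(13591, 6362), Rational(1, 2)) = Pow(19953, Rational(1, 2)) = Mul(3, Pow(2217, Rational(1, 2)))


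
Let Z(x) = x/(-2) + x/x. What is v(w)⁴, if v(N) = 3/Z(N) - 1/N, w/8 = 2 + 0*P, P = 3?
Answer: 9150625/157351936 ≈ 0.058154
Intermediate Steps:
Z(x) = 1 - x/2 (Z(x) = x*(-½) + 1 = -x/2 + 1 = 1 - x/2)
w = 16 (w = 8*(2 + 0*3) = 8*(2 + 0) = 8*2 = 16)
v(N) = -1/N + 3/(1 - N/2) (v(N) = 3/(1 - N/2) - 1/N = -1/N + 3/(1 - N/2))
v(w)⁴ = ((2 - 7*16)/(16*(-2 + 16)))⁴ = ((1/16)*(2 - 112)/14)⁴ = ((1/16)*(1/14)*(-110))⁴ = (-55/112)⁴ = 9150625/157351936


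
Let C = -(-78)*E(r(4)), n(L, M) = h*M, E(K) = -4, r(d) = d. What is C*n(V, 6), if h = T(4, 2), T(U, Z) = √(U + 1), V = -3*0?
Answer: -1872*√5 ≈ -4185.9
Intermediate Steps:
V = 0
T(U, Z) = √(1 + U)
h = √5 (h = √(1 + 4) = √5 ≈ 2.2361)
n(L, M) = M*√5 (n(L, M) = √5*M = M*√5)
C = -312 (C = -(-78)*(-4) = -3*104 = -312)
C*n(V, 6) = -1872*√5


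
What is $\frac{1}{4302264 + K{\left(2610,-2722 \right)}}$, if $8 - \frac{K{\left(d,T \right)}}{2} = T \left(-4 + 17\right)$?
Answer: $\frac{1}{4373052} \approx 2.2867 \cdot 10^{-7}$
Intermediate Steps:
$K{\left(d,T \right)} = 16 - 26 T$ ($K{\left(d,T \right)} = 16 - 2 T \left(-4 + 17\right) = 16 - 2 T 13 = 16 - 2 \cdot 13 T = 16 - 26 T$)
$\frac{1}{4302264 + K{\left(2610,-2722 \right)}} = \frac{1}{4302264 + \left(16 - -70772\right)} = \frac{1}{4302264 + \left(16 + 70772\right)} = \frac{1}{4302264 + 70788} = \frac{1}{4373052}$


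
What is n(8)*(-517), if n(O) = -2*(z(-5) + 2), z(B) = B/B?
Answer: 3102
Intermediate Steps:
z(B) = 1
n(O) = -6 (n(O) = -2*(1 + 2) = -2*3 = -6)
n(8)*(-517) = -6*(-517) = 3102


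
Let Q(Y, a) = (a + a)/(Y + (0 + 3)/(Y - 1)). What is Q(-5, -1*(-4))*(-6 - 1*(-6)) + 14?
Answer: 14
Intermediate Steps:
Q(Y, a) = 2*a/(Y + 3/(-1 + Y)) (Q(Y, a) = (2*a)/(Y + 3/(-1 + Y)) = 2*a/(Y + 3/(-1 + Y)))
Q(-5, -1*(-4))*(-6 - 1*(-6)) + 14 = (2*(-1*(-4))*(-1 - 5)/(3 + (-5)² - 1*(-5)))*(-6 - 1*(-6)) + 14 = (2*4*(-6)/(3 + 25 + 5))*(-6 + 6) + 14 = (2*4*(-6)/33)*0 + 14 = (2*4*(1/33)*(-6))*0 + 14 = -16/11*0 + 14 = 0 + 14 = 14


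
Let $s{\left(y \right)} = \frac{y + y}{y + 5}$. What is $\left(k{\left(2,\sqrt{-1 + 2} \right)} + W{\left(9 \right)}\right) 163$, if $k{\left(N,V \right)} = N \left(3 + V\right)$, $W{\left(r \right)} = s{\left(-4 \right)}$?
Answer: $0$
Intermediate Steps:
$s{\left(y \right)} = \frac{2 y}{5 + y}$
$W{\left(r \right)} = -8$ ($W{\left(r \right)} = 2 \left(-4\right) \frac{1}{5 - 4} = 2 \left(-4\right) 1^{-1} = 2 \left(-4\right) 1 = -8$)
$\left(k{\left(2,\sqrt{-1 + 2} \right)} + W{\left(9 \right)}\right) 163 = \left(2 \left(3 + \sqrt{-1 + 2}\right) - 8\right) 163 = \left(2 \left(3 + \sqrt{1}\right) - 8\right) 163 = \left(2 \left(3 + 1\right) - 8\right) 163 = \left(2 \cdot 4 - 8\right) 163 = \left(8 - 8\right) 163 = 0 \cdot 163 = 0$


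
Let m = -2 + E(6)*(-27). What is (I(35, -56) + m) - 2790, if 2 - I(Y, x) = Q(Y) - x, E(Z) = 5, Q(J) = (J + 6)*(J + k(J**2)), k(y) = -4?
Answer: -4252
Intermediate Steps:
Q(J) = (-4 + J)*(6 + J) (Q(J) = (J + 6)*(J - 4) = (6 + J)*(-4 + J) = (-4 + J)*(6 + J))
m = -137 (m = -2 + 5*(-27) = -2 - 135 = -137)
I(Y, x) = 26 + x - Y**2 - 2*Y (I(Y, x) = 2 - ((-24 + Y**2 + 2*Y) - x) = 2 - (-24 + Y**2 - x + 2*Y) = 2 + (24 + x - Y**2 - 2*Y) = 26 + x - Y**2 - 2*Y)
(I(35, -56) + m) - 2790 = ((26 - 56 - 1*35**2 - 2*35) - 137) - 2790 = ((26 - 56 - 1*1225 - 70) - 137) - 2790 = ((26 - 56 - 1225 - 70) - 137) - 2790 = (-1325 - 137) - 2790 = -1462 - 2790 = -4252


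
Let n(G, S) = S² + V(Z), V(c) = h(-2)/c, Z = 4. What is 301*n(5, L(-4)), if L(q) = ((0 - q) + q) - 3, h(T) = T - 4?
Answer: 4515/2 ≈ 2257.5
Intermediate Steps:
h(T) = -4 + T
V(c) = -6/c (V(c) = (-4 - 2)/c = -6/c)
L(q) = -3 (L(q) = (-q + q) - 3 = 0 - 3 = -3)
n(G, S) = -3/2 + S² (n(G, S) = S² - 6/4 = S² - 6*¼ = S² - 3/2 = -3/2 + S²)
301*n(5, L(-4)) = 301*(-3/2 + (-3)²) = 301*(-3/2 + 9) = 301*(15/2) = 4515/2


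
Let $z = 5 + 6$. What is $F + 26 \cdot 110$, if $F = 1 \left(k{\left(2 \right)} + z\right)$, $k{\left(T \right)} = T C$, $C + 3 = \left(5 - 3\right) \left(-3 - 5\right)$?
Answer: $2833$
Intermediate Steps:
$C = -19$ ($C = -3 + \left(5 - 3\right) \left(-3 - 5\right) = -3 + 2 \left(-8\right) = -3 - 16 = -19$)
$z = 11$
$k{\left(T \right)} = - 19 T$ ($k{\left(T \right)} = T \left(-19\right) = - 19 T$)
$F = -27$ ($F = 1 \left(\left(-19\right) 2 + 11\right) = 1 \left(-38 + 11\right) = 1 \left(-27\right) = -27$)
$F + 26 \cdot 110 = -27 + 26 \cdot 110 = -27 + 2860 = 2833$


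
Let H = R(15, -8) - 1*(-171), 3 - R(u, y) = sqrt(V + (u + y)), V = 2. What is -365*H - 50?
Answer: -62465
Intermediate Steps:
R(u, y) = 3 - sqrt(2 + u + y) (R(u, y) = 3 - sqrt(2 + (u + y)) = 3 - sqrt(2 + u + y))
H = 171 (H = (3 - sqrt(2 + 15 - 8)) - 1*(-171) = (3 - sqrt(9)) + 171 = (3 - 1*3) + 171 = (3 - 3) + 171 = 0 + 171 = 171)
-365*H - 50 = -365*171 - 50 = -62415 - 50 = -62465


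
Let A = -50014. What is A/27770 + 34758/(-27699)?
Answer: -391761241/128200205 ≈ -3.0559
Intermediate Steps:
A/27770 + 34758/(-27699) = -50014/27770 + 34758/(-27699) = -50014*1/27770 + 34758*(-1/27699) = -25007/13885 - 11586/9233 = -391761241/128200205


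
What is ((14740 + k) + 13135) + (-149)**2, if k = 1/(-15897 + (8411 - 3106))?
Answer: 530404991/10592 ≈ 50076.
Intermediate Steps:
k = -1/10592 (k = 1/(-15897 + 5305) = 1/(-10592) = -1/10592 ≈ -9.4411e-5)
((14740 + k) + 13135) + (-149)**2 = ((14740 - 1/10592) + 13135) + (-149)**2 = (156126079/10592 + 13135) + 22201 = 295251999/10592 + 22201 = 530404991/10592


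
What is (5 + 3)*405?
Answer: 3240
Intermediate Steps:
(5 + 3)*405 = 8*405 = 3240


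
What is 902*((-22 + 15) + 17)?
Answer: 9020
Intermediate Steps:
902*((-22 + 15) + 17) = 902*(-7 + 17) = 902*10 = 9020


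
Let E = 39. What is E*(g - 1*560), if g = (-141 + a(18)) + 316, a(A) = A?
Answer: -14313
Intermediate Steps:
g = 193 (g = (-141 + 18) + 316 = -123 + 316 = 193)
E*(g - 1*560) = 39*(193 - 1*560) = 39*(193 - 560) = 39*(-367) = -14313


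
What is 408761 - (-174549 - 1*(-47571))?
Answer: 535739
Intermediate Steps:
408761 - (-174549 - 1*(-47571)) = 408761 - (-174549 + 47571) = 408761 - 1*(-126978) = 408761 + 126978 = 535739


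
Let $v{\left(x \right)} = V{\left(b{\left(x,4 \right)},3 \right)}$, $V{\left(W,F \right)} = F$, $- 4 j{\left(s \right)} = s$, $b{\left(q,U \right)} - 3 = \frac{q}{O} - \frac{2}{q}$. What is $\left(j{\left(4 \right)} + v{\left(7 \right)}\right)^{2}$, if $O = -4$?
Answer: $4$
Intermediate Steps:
$b{\left(q,U \right)} = 3 - \frac{2}{q} - \frac{q}{4}$ ($b{\left(q,U \right)} = 3 + \left(\frac{q}{-4} - \frac{2}{q}\right) = 3 + \left(q \left(- \frac{1}{4}\right) - \frac{2}{q}\right) = 3 - \left(\frac{2}{q} + \frac{q}{4}\right) = 3 - \frac{2}{q} - \frac{q}{4}$)
$j{\left(s \right)} = - \frac{s}{4}$
$v{\left(x \right)} = 3$
$\left(j{\left(4 \right)} + v{\left(7 \right)}\right)^{2} = \left(\left(- \frac{1}{4}\right) 4 + 3\right)^{2} = \left(-1 + 3\right)^{2} = 2^{2} = 4$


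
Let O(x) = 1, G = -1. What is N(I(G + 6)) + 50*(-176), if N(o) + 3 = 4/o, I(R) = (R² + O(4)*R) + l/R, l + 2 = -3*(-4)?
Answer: -70423/8 ≈ -8802.9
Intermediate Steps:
l = 10 (l = -2 - 3*(-4) = -2 + 12 = 10)
I(R) = R + R² + 10/R (I(R) = (R² + 1*R) + 10/R = (R² + R) + 10/R = (R + R²) + 10/R = R + R² + 10/R)
N(o) = -3 + 4/o
N(I(G + 6)) + 50*(-176) = (-3 + 4/((-1 + 6) + (-1 + 6)² + 10/(-1 + 6))) + 50*(-176) = (-3 + 4/(5 + 5² + 10/5)) - 8800 = (-3 + 4/(5 + 25 + 10*(⅕))) - 8800 = (-3 + 4/(5 + 25 + 2)) - 8800 = (-3 + 4/32) - 8800 = (-3 + 4*(1/32)) - 8800 = (-3 + ⅛) - 8800 = -23/8 - 8800 = -70423/8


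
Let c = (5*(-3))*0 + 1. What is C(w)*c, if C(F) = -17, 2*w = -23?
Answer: -17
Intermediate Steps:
w = -23/2 (w = (½)*(-23) = -23/2 ≈ -11.500)
c = 1 (c = -15*0 + 1 = 0 + 1 = 1)
C(w)*c = -17*1 = -17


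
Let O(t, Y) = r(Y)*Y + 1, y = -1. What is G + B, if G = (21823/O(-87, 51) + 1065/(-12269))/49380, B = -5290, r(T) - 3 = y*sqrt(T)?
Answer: -349126981241962373/65997531170700 - 370991*sqrt(51)/1793070100 ≈ -5290.0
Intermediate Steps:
r(T) = 3 - sqrt(T)
O(t, Y) = 1 + Y*(3 - sqrt(Y)) (O(t, Y) = (3 - sqrt(Y))*Y + 1 = Y*(3 - sqrt(Y)) + 1 = 1 + Y*(3 - sqrt(Y)))
G = -71/40389548 + 21823/(49380*(154 - 51*sqrt(51))) (G = (21823/(1 - 1*51*(-3 + sqrt(51))) + 1065/(-12269))/49380 = (21823/(1 + (153 - 51*sqrt(51))) + 1065*(-1/12269))*(1/49380) = (21823/(154 - 51*sqrt(51)) - 1065/12269)*(1/49380) = (-1065/12269 + 21823/(154 - 51*sqrt(51)))*(1/49380) = -71/40389548 + 21823/(49380*(154 - 51*sqrt(51))) ≈ -0.0021041)
G + B = (-41348959373/65997531170700 - 370991*sqrt(51)/1793070100) - 5290 = -349126981241962373/65997531170700 - 370991*sqrt(51)/1793070100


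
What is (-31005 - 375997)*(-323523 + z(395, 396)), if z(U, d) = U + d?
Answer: 131352569464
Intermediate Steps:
(-31005 - 375997)*(-323523 + z(395, 396)) = (-31005 - 375997)*(-323523 + (395 + 396)) = -407002*(-323523 + 791) = -407002*(-322732) = 131352569464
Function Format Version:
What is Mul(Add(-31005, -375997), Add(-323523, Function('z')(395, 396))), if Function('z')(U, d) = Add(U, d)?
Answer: 131352569464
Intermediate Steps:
Mul(Add(-31005, -375997), Add(-323523, Function('z')(395, 396))) = Mul(Add(-31005, -375997), Add(-323523, Add(395, 396))) = Mul(-407002, Add(-323523, 791)) = Mul(-407002, -322732) = 131352569464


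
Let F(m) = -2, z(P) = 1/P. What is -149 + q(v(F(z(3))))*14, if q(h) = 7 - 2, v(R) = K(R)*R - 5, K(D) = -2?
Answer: -79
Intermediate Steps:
z(P) = 1/P
v(R) = -5 - 2*R (v(R) = -2*R - 5 = -5 - 2*R)
q(h) = 5
-149 + q(v(F(z(3))))*14 = -149 + 5*14 = -149 + 70 = -79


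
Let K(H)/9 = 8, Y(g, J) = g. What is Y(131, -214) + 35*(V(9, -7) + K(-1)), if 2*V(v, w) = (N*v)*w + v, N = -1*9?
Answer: 12731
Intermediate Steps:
N = -9
K(H) = 72 (K(H) = 9*8 = 72)
V(v, w) = v/2 - 9*v*w/2 (V(v, w) = ((-9*v)*w + v)/2 = (-9*v*w + v)/2 = (v - 9*v*w)/2 = v/2 - 9*v*w/2)
Y(131, -214) + 35*(V(9, -7) + K(-1)) = 131 + 35*((½)*9*(1 - 9*(-7)) + 72) = 131 + 35*((½)*9*(1 + 63) + 72) = 131 + 35*((½)*9*64 + 72) = 131 + 35*(288 + 72) = 131 + 35*360 = 131 + 12600 = 12731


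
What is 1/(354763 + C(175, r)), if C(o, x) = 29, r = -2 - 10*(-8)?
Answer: 1/354792 ≈ 2.8186e-6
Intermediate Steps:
r = 78 (r = -2 + 80 = 78)
1/(354763 + C(175, r)) = 1/(354763 + 29) = 1/354792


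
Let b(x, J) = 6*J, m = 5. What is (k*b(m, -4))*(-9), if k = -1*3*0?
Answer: 0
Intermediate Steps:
k = 0 (k = -3*0 = 0)
(k*b(m, -4))*(-9) = (0*(6*(-4)))*(-9) = (0*(-24))*(-9) = 0*(-9) = 0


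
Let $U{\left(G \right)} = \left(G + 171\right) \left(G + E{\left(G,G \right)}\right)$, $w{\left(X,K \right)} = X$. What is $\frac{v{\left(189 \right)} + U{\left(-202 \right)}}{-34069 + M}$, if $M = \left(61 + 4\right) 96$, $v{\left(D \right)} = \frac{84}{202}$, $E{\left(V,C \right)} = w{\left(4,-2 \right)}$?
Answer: $- \frac{619980}{2810729} \approx -0.22058$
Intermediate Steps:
$E{\left(V,C \right)} = 4$
$U{\left(G \right)} = \left(4 + G\right) \left(171 + G\right)$ ($U{\left(G \right)} = \left(G + 171\right) \left(G + 4\right) = \left(171 + G\right) \left(4 + G\right) = \left(4 + G\right) \left(171 + G\right)$)
$v{\left(D \right)} = \frac{42}{101}$ ($v{\left(D \right)} = 84 \cdot \frac{1}{202} = \frac{42}{101}$)
$M = 6240$ ($M = 65 \cdot 96 = 6240$)
$\frac{v{\left(189 \right)} + U{\left(-202 \right)}}{-34069 + M} = \frac{\frac{42}{101} + \left(684 + \left(-202\right)^{2} + 175 \left(-202\right)\right)}{-34069 + 6240} = \frac{\frac{42}{101} + \left(684 + 40804 - 35350\right)}{-27829} = \left(\frac{42}{101} + 6138\right) \left(- \frac{1}{27829}\right) = \frac{619980}{101} \left(- \frac{1}{27829}\right) = - \frac{619980}{2810729}$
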